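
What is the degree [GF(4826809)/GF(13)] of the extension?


GF(4826809) = GF(13^6), so the extension degree is 6

[GF(4826809)/GF(13)] = 6


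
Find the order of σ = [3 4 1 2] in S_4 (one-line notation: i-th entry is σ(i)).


Cycle decomposition: (1 3) (2 4)
Cycle lengths: 2, 2
Order = lcm(2, 2) = 2

ord(σ) = 2


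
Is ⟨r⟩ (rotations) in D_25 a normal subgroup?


H = ⟨r⟩ (rotations) in D_25
The rotation subgroup ⟨r⟩ has index 2 in D_25, so it is normal

Yes, normal subgroup


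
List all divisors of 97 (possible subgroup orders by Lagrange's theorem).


Lagrange's theorem: |H| divides |G|
|G| = 97
Divisors of 97: 1, 97

Possible subgroup orders: {1, 97}


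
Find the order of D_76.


|D_n| = 2n (n rotations and n reflections)
|D_76| = 2×76 = 152

|D_76| = 152


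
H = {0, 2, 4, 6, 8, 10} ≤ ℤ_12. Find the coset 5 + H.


5 + H = {5 + h (mod 12) : h ∈ H}
5+0=5, 5+2=7, 5+4=9, 5+6=11, 5+8=1, 5+10=3
5 + H = {1, 3, 5, 7, 9, 11} = 1 + H

5 + H = {1, 3, 5, 7, 9, 11}


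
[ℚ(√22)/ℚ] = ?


√22 has minimal polynomial x² - 22 (irreducible over ℚ since 22 is squarefree)

[ℚ(√22)/ℚ] = 2


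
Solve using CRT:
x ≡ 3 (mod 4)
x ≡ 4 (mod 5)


m₁ = 4, m₂ = 5, gcd = 1, so CRT applies. M = m₁·m₂ = 20
Let M₁ = M/m₁ = 5, M₂ = M/m₂ = 4
Find y₁ ≡ M₁⁻¹ (mod m₁): 5⁻¹ ≡ 1 (mod 4)
Find y₂ ≡ M₂⁻¹ (mod m₂): 4⁻¹ ≡ 4 (mod 5)
x = a₁·M₁·y₁ + a₂·M₂·y₂ = 3·5·1 + 4·4·4 = 79
Reduce mod 20: x ≡ 19
Check: 19 mod 4 = 3 ✓, 19 mod 5 = 4 ✓

x ≡ 19 (mod 20)


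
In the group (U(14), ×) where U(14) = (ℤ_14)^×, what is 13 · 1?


Operation: multiplication mod 14
13 · 1 = (a × b) mod 14 with a = 13, b = 1

13 · 1 = 13


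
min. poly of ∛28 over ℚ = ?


∛28 satisfies x³ - 28 = 0, irreducible over ℚ (no rational root; 28 is not a perfect cube)

Minimal polynomial: x³ - 28


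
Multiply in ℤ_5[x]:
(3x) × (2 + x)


Expand and collect like terms; reduce coefficients mod 5:
x^0: 0·2 = 0 ≡ 0 (mod 5)
x^1: 0·1 + 3·2 = 6 ≡ 1 (mod 5)
x^2: 3·1 = 3 ≡ 3 (mod 5)
Result: x + 3x^2

f · g = x + 3x^2


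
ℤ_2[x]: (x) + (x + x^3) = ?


Add coefficients mod 2:
x^0: 0 + 0 = 0 (mod 2)
x^1: 1 + 1 = 0 (mod 2)
x^2: 0 + 0 = 0 (mod 2)
x^3: 0 + 1 = 1 (mod 2)
Result: x^3

f + g = x^3


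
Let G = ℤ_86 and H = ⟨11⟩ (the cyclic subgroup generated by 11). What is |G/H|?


|⟨11⟩| = n / gcd(11, 86) = 86 / 1 = 86
H is normal (ℤ_86 is abelian).
|G/H| = |G| / |H| = 86 / 86 = 1

|G/H| = 1


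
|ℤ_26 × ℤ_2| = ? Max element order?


|ℤ_26 × ℤ_2| = 26 × 2 = 52
Max element order = lcm(26,2) = 26
Cyclic? No (gcd=2)

|ℤ_26×ℤ_2| = 52, max element order = 26


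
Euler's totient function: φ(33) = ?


Factor n: 33 = 3 × 11
φ(n) = n · ∏(1 - 1/p) over distinct primes p | n
φ(33) = 33 · (1 - 1/3) · (1 - 1/11) = 20

φ(33) = 20


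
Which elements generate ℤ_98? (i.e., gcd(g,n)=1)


g generates ℤ_n iff gcd(g,n) = 1
Prime factors of 98: 2, 7
Generators are g ∈ {1,...,97} not divisible by any of these primes.
Generators: {1, 3, 5, 9, 11, 13, 15, 17, 19, 23, 25, 27, 29, 31, 33, 37, 39, 41, 43, 45, 47, 51, 53, 55, 57, 59, 61, 65, 67, 69, 71, 73, 75, 79, 81, 83, 85, 87, 89, 93, 95, 97}
Number of generators = φ(98) = 42

Generators of ℤ_98 = {1, 3, 5, 9, 11, 13, 15, 17, 19, 23, 25, 27, 29, 31, 33, 37, 39, 41, 43, 45, 47, 51, 53, 55, 57, 59, 61, 65, 67, 69, 71, 73, 75, 79, 81, 83, 85, 87, 89, 93, 95, 97}


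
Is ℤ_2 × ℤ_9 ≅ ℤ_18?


Comparing ℤ_2 × ℤ_9 and ℤ_18:
gcd(2,9) = 1, so ℤ_2 × ℤ_9 ≅ ℤ_18 (CRT)

Yes, ℤ_2 × ℤ_9 ≅ ℤ_18


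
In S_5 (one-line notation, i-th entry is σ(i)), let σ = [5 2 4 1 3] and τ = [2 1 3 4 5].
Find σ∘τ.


σ∘τ: apply τ first, then σ
1 →τ 2 →σ 2
2 →τ 1 →σ 5
3 →τ 3 →σ 4
4 →τ 4 →σ 1
5 →τ 5 →σ 3

σ∘τ = [2 5 4 1 3]


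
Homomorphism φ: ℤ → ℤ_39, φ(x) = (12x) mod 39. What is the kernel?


Kernel = preimage of identity
ker(φ) = {x ∈ ℤ : 12x ≡ 0 (mod 39)}. gcd(12,39) = 3, so 12x ≡ 0 (mod 39) ⟺ x ≡ 0 (mod 39/3 = 13). Hence ker(φ) = 13ℤ

ker(φ) = 13ℤ


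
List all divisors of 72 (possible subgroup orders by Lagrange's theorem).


Lagrange's theorem: |H| divides |G|
|G| = 72
Divisors of 72: 1, 2, 3, 4, 6, 8, 9, 12, 18, 24, 36, 72

Possible subgroup orders: {1, 2, 3, 4, 6, 8, 9, 12, 18, 24, 36, 72}


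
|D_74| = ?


|D_n| = 2n (n rotations and n reflections)
|D_74| = 2×74 = 148

|D_74| = 148


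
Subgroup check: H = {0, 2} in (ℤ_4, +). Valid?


Subgroup test for H = {0, 2} in (ℤ_4, +):
(1) 0 ∈ H? Yes
(2) Closure: for all a,b ∈ H, (a+b) mod 4 ∈ H? Yes
(3) Inverses: for all a ∈ H, -a mod 4 ∈ H? Yes

Yes, H is a subgroup of ℤ_4


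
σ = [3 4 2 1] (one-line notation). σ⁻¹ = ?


To find σ⁻¹, swap domain and range:
σ(1) = 3 → σ⁻¹(3) = 1
σ(2) = 4 → σ⁻¹(4) = 2
σ(3) = 2 → σ⁻¹(2) = 3
σ(4) = 1 → σ⁻¹(1) = 4

σ⁻¹ = [4 3 1 2]


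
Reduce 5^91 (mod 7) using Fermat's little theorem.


Fermat's little theorem: if p is prime and gcd(a,p)=1, then a^(p-1) ≡ 1 (mod p)
p = 7 is prime, gcd(5,7) = 1
Reduce exponent: 91 mod 6 = 1
So 5^91 ≡ 5^1 (mod 7)
5^1 mod 7 = 5

5^91 ≡ 5 (mod 7)


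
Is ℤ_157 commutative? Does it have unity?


ℤ_157 is a commutative ring with unity 1; 157 is prime, so ℤ_157 is a field (hence an integral domain)
Commutative: Yes
Integral domain: Yes
Has unity: Yes

ℤ_157: Commutative=Yes, Unity=Yes


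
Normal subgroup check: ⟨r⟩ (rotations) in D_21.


H = ⟨r⟩ (rotations) in D_21
The rotation subgroup ⟨r⟩ has index 2 in D_21, so it is normal

Yes, normal subgroup


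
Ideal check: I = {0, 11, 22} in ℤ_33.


Check ideal conditions for I = {0, 11, 22} in ℤ_33:
(1) I is an additive subgroup? Yes
(2) For r ∈ ℤ_33 and a ∈ I: r·a ∈ I? Yes

Yes, I is an ideal of ℤ_33


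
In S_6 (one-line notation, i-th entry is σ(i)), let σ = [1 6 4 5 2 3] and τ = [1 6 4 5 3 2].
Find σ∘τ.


σ∘τ: apply τ first, then σ
1 →τ 1 →σ 1
2 →τ 6 →σ 3
3 →τ 4 →σ 5
4 →τ 5 →σ 2
5 →τ 3 →σ 4
6 →τ 2 →σ 6

σ∘τ = [1 3 5 2 4 6]


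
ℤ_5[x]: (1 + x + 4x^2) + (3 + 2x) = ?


Add coefficients mod 5:
x^0: 1 + 3 = 4 (mod 5)
x^1: 1 + 2 = 3 (mod 5)
x^2: 4 + 0 = 4 (mod 5)
Result: 4 + 3x + 4x^2

f + g = 4 + 3x + 4x^2


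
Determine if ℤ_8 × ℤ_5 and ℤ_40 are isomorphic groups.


Comparing ℤ_8 × ℤ_5 and ℤ_40:
gcd(8,5) = 1, so ℤ_8 × ℤ_5 ≅ ℤ_40 (CRT)

Yes, ℤ_8 × ℤ_5 ≅ ℤ_40


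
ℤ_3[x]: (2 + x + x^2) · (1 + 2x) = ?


Expand and collect like terms; reduce coefficients mod 3:
x^0: 2·1 = 2 ≡ 2 (mod 3)
x^1: 2·2 + 1·1 = 5 ≡ 2 (mod 3)
x^2: 1·2 + 1·1 = 3 ≡ 0 (mod 3)
x^3: 1·2 = 2 ≡ 2 (mod 3)
Result: 2 + 2x + 2x^3

f · g = 2 + 2x + 2x^3


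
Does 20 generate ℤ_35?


g generates ℤ_n iff gcd(g, n) = 1
gcd(20, 35) = 5
Since gcd = 5 ≠ 1, ⟨20⟩ has order 7 < 35, so 20 is not a generator.

No, 20 does not generate ℤ_35


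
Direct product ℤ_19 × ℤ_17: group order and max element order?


|ℤ_19 × ℤ_17| = 19 × 17 = 323
Max element order = lcm(19,17) = 323
Cyclic? Yes (gcd=1)

|ℤ_19×ℤ_17| = 323, max element order = 323


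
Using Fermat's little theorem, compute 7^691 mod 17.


Fermat's little theorem: if p is prime and gcd(a,p)=1, then a^(p-1) ≡ 1 (mod p)
p = 17 is prime, gcd(7,17) = 1
Reduce exponent: 691 mod 16 = 3
So 7^691 ≡ 7^3 (mod 17)
7^3 mod 17 = 3

7^691 ≡ 3 (mod 17)


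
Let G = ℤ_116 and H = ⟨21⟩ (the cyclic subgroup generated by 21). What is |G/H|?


|⟨21⟩| = n / gcd(21, 116) = 116 / 1 = 116
H is normal (ℤ_116 is abelian).
|G/H| = |G| / |H| = 116 / 116 = 1

|G/H| = 1


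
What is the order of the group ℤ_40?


ℤ_n has n elements.

|ℤ_40| = 40


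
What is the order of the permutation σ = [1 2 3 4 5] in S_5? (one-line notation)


Cycle decomposition: identity (all elements fixed)
Order = 1 (identity has order 1)

ord(σ) = 1


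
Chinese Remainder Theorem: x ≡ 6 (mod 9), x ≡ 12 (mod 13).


m₁ = 9, m₂ = 13, gcd = 1, so CRT applies. M = m₁·m₂ = 117
Let M₁ = M/m₁ = 13, M₂ = M/m₂ = 9
Find y₁ ≡ M₁⁻¹ (mod m₁): 13⁻¹ ≡ 7 (mod 9)
Find y₂ ≡ M₂⁻¹ (mod m₂): 9⁻¹ ≡ 3 (mod 13)
x = a₁·M₁·y₁ + a₂·M₂·y₂ = 6·13·7 + 12·9·3 = 870
Reduce mod 117: x ≡ 51
Check: 51 mod 9 = 6 ✓, 51 mod 13 = 12 ✓

x ≡ 51 (mod 117)


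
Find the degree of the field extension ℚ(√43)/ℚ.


√43 has minimal polynomial x² - 43 (irreducible over ℚ since 43 is squarefree)

[ℚ(√43)/ℚ] = 2


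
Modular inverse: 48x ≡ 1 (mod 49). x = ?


Use the extended Euclidean algorithm to write 1 = 48·s + 49·t; then s mod 49 is the inverse.
Euclidean algorithm:
  48 = 0·49 + 48
  49 = 1·48 + 1
  48 = 48·1 + 0
gcd(48,49) = 1
Back-substitution gives: 48·(-1) + 49·(1) = 1
So 48⁻¹ ≡ -1 ≡ 48 (mod 49)
Check: 48 × 48 = 2304 ≡ 1 (mod 49) ✓

48⁻¹ ≡ 48 (mod 49)


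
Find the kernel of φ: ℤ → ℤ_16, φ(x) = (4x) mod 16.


Kernel = preimage of identity
ker(φ) = {x ∈ ℤ : 4x ≡ 0 (mod 16)}. gcd(4,16) = 4, so 4x ≡ 0 (mod 16) ⟺ x ≡ 0 (mod 16/4 = 4). Hence ker(φ) = 4ℤ

ker(φ) = 4ℤ


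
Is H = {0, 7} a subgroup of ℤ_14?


Subgroup test for H = {0, 7} in (ℤ_14, +):
(1) 0 ∈ H? Yes
(2) Closure: for all a,b ∈ H, (a+b) mod 14 ∈ H? Yes
(3) Inverses: for all a ∈ H, -a mod 14 ∈ H? Yes

Yes, H is a subgroup of ℤ_14


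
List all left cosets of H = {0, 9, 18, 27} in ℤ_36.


H = {0, 9, 18, 27}, |H| = 4
Number of cosets = |G|/|H| = 36/4 = 9
0 + H = {0, 9, 18, 27}
1 + H = {1, 10, 19, 28}
2 + H = {2, 11, 20, 29}
3 + H = {3, 12, 21, 30}
4 + H = {4, 13, 22, 31}
5 + H = {5, 14, 23, 32}
6 + H = {6, 15, 24, 33}
7 + H = {7, 16, 25, 34}
8 + H = {8, 17, 26, 35}

Cosets: 0+H={0,9,18,27}; 1+H={1,10,19,28}; 2+H={2,11,20,29}; 3+H={3,12,21,30}; 4+H={4,13,22,31}; 5+H={5,14,23,32}; 6+H={6,15,24,33}; 7+H={7,16,25,34}; 8+H={8,17,26,35}


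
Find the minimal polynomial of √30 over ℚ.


√30 satisfies x² - 30 = 0, irreducible over ℚ since 30 is squarefree

Minimal polynomial: x² - 30


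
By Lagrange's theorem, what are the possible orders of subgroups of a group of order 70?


Lagrange's theorem: |H| divides |G|
|G| = 70
Divisors of 70: 1, 2, 5, 7, 10, 14, 35, 70

Possible subgroup orders: {1, 2, 5, 7, 10, 14, 35, 70}


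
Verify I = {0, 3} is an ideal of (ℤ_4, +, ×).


Check ideal conditions for I = {0, 3} in ℤ_4:
(1) I is an additive subgroup? No
(2) For r ∈ ℤ_4 and a ∈ I: r·a ∈ I? No  [counterexample: r=2, a=3, r·a mod 4 = 2 ∉ I]

No, I is not an ideal of ℤ_4


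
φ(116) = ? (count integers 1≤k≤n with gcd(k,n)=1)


Factor n: 116 = 2^2 × 29
φ(n) = n · ∏(1 - 1/p) over distinct primes p | n
φ(116) = 116 · (1 - 1/2) · (1 - 1/29) = 56

φ(116) = 56


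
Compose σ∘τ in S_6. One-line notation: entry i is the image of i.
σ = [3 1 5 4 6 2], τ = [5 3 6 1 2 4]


σ∘τ: apply τ first, then σ
1 →τ 5 →σ 6
2 →τ 3 →σ 5
3 →τ 6 →σ 2
4 →τ 1 →σ 3
5 →τ 2 →σ 1
6 →τ 4 →σ 4

σ∘τ = [6 5 2 3 1 4]


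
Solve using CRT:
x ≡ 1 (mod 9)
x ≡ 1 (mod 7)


m₁ = 9, m₂ = 7, gcd = 1, so CRT applies. M = m₁·m₂ = 63
Let M₁ = M/m₁ = 7, M₂ = M/m₂ = 9
Find y₁ ≡ M₁⁻¹ (mod m₁): 7⁻¹ ≡ 4 (mod 9)
Find y₂ ≡ M₂⁻¹ (mod m₂): 9⁻¹ ≡ 4 (mod 7)
x = a₁·M₁·y₁ + a₂·M₂·y₂ = 1·7·4 + 1·9·4 = 64
Reduce mod 63: x ≡ 1
Check: 1 mod 9 = 1 ✓, 1 mod 7 = 1 ✓

x ≡ 1 (mod 63)


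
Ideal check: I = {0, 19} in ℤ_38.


Check ideal conditions for I = {0, 19} in ℤ_38:
(1) I is an additive subgroup? Yes
(2) For r ∈ ℤ_38 and a ∈ I: r·a ∈ I? Yes

Yes, I is an ideal of ℤ_38


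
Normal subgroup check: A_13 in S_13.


H = A_13 in S_13
A_13 has index 2 in S_13, and every subgroup of index 2 is normal

Yes, normal subgroup


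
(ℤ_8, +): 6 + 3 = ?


Operation: addition mod 8
6 + 3 = (a + b) mod 8 with a = 6, b = 3

6 + 3 = 1


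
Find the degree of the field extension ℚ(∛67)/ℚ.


∛67 has minimal polynomial x³ - 67 (irreducible over ℚ since 67 is not a perfect cube)

[ℚ(∛67)/ℚ] = 3


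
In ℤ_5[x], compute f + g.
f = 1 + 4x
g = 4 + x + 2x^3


Add coefficients mod 5:
x^0: 1 + 4 = 0 (mod 5)
x^1: 4 + 1 = 0 (mod 5)
x^2: 0 + 0 = 0 (mod 5)
x^3: 0 + 2 = 2 (mod 5)
Result: 2x^3

f + g = 2x^3


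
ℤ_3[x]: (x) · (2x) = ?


Expand and collect like terms; reduce coefficients mod 3:
x^0: 0·0 = 0 ≡ 0 (mod 3)
x^1: 0·2 + 1·0 = 0 ≡ 0 (mod 3)
x^2: 1·2 = 2 ≡ 2 (mod 3)
Result: 2x^2

f · g = 2x^2


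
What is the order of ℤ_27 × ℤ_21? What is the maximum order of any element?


|ℤ_27 × ℤ_21| = 27 × 21 = 567
Max element order = lcm(27,21) = 189
Cyclic? No (gcd=3)

|ℤ_27×ℤ_21| = 567, max element order = 189


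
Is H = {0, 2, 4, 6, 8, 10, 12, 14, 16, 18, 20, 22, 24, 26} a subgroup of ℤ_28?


Subgroup test for H = {0, 2, 4, 6, 8, 10, 12, 14, 16, 18, 20, 22, 24, 26} in (ℤ_28, +):
(1) 0 ∈ H? Yes
(2) Closure: for all a,b ∈ H, (a+b) mod 28 ∈ H? Yes
(3) Inverses: for all a ∈ H, -a mod 28 ∈ H? Yes

Yes, H is a subgroup of ℤ_28


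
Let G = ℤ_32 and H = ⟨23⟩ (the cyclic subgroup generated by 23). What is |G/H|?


|⟨23⟩| = n / gcd(23, 32) = 32 / 1 = 32
H is normal (ℤ_32 is abelian).
|G/H| = |G| / |H| = 32 / 32 = 1

|G/H| = 1


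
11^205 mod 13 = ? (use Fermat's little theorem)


Fermat's little theorem: if p is prime and gcd(a,p)=1, then a^(p-1) ≡ 1 (mod p)
p = 13 is prime, gcd(11,13) = 1
Reduce exponent: 205 mod 12 = 1
So 11^205 ≡ 11^1 (mod 13)
11^1 mod 13 = 11

11^205 ≡ 11 (mod 13)


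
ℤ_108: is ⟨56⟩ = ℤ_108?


g generates ℤ_n iff gcd(g, n) = 1
gcd(56, 108) = 4
Since gcd = 4 ≠ 1, ⟨56⟩ has order 27 < 108, so 56 is not a generator.

No, 56 does not generate ℤ_108


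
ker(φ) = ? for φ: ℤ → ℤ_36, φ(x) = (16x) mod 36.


Kernel = preimage of identity
ker(φ) = {x ∈ ℤ : 16x ≡ 0 (mod 36)}. gcd(16,36) = 4, so 16x ≡ 0 (mod 36) ⟺ x ≡ 0 (mod 36/4 = 9). Hence ker(φ) = 9ℤ

ker(φ) = 9ℤ


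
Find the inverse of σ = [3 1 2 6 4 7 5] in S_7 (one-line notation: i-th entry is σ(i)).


To find σ⁻¹, swap domain and range:
σ(1) = 3 → σ⁻¹(3) = 1
σ(2) = 1 → σ⁻¹(1) = 2
σ(3) = 2 → σ⁻¹(2) = 3
σ(4) = 6 → σ⁻¹(6) = 4
σ(5) = 4 → σ⁻¹(4) = 5
σ(6) = 7 → σ⁻¹(7) = 6
σ(7) = 5 → σ⁻¹(5) = 7

σ⁻¹ = [2 3 1 5 7 4 6]


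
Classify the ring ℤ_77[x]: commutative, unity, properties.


ℤ_77 has zero divisors (7·11 ≡ 0), and these lift to constant zero divisors in ℤ_77[x]; so not an integral domain
Commutative: Yes
Integral domain: No
Has unity: Yes

ℤ_77[x]: Commutative=Yes, Unity=Yes


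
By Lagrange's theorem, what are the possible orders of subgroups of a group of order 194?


Lagrange's theorem: |H| divides |G|
|G| = 194
Divisors of 194: 1, 2, 97, 194

Possible subgroup orders: {1, 2, 97, 194}


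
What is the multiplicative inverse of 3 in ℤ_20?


Use the extended Euclidean algorithm to write 1 = 3·s + 20·t; then s mod 20 is the inverse.
Euclidean algorithm:
  3 = 0·20 + 3
  20 = 6·3 + 2
  3 = 1·2 + 1
  2 = 2·1 + 0
gcd(3,20) = 1
Back-substitution gives: 3·(7) + 20·(-1) = 1
So 3⁻¹ ≡ 7 ≡ 7 (mod 20)
Check: 3 × 7 = 21 ≡ 1 (mod 20) ✓

3⁻¹ ≡ 7 (mod 20)


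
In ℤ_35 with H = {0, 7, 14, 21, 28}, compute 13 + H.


13 + H = {13 + h (mod 35) : h ∈ H}
13+0=13, 13+7=20, 13+14=27, 13+21=34, 13+28=6
13 + H = {6, 13, 20, 27, 34} = 6 + H

13 + H = {6, 13, 20, 27, 34}


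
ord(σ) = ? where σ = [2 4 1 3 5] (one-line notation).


Cycle decomposition: (1 2 4 3)
Cycle lengths: 4
Order = lcm(4) = 4

ord(σ) = 4


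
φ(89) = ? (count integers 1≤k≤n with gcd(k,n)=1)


Factor n: 89 = 89
φ(n) = n · ∏(1 - 1/p) over distinct primes p | n
φ(89) = 89 · (1 - 1/89) = 88

φ(89) = 88


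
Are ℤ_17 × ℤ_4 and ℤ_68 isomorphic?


Comparing ℤ_17 × ℤ_4 and ℤ_68:
gcd(17,4) = 1, so ℤ_17 × ℤ_4 ≅ ℤ_68 (CRT)

Yes, ℤ_17 × ℤ_4 ≅ ℤ_68


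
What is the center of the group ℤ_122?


Z(G) = {g ∈ G | gx = xg for all x ∈ G}
ℤ_122 is abelian, so Z(G) = G

Z(ℤ_122) = ℤ_122


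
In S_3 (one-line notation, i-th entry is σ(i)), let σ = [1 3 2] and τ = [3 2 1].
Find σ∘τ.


σ∘τ: apply τ first, then σ
1 →τ 3 →σ 2
2 →τ 2 →σ 3
3 →τ 1 →σ 1

σ∘τ = [2 3 1]


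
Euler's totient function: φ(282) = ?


Factor n: 282 = 2 × 3 × 47
φ(n) = n · ∏(1 - 1/p) over distinct primes p | n
φ(282) = 282 · (1 - 1/2) · (1 - 1/3) · (1 - 1/47) = 92

φ(282) = 92


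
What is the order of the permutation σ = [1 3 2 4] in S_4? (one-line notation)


Cycle decomposition: (2 3)
Cycle lengths: 2
Order = lcm(2) = 2

ord(σ) = 2


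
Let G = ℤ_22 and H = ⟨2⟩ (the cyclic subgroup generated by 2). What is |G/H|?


|⟨2⟩| = n / gcd(2, 22) = 22 / 2 = 11
H is normal (ℤ_22 is abelian).
|G/H| = |G| / |H| = 22 / 11 = 2

|G/H| = 2


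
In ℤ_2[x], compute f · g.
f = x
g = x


Expand and collect like terms; reduce coefficients mod 2:
x^0: 0·0 = 0 ≡ 0 (mod 2)
x^1: 0·1 + 1·0 = 0 ≡ 0 (mod 2)
x^2: 1·1 = 1 ≡ 1 (mod 2)
Result: x^2

f · g = x^2


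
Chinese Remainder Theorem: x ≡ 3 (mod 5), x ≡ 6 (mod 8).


m₁ = 5, m₂ = 8, gcd = 1, so CRT applies. M = m₁·m₂ = 40
Let M₁ = M/m₁ = 8, M₂ = M/m₂ = 5
Find y₁ ≡ M₁⁻¹ (mod m₁): 8⁻¹ ≡ 2 (mod 5)
Find y₂ ≡ M₂⁻¹ (mod m₂): 5⁻¹ ≡ 5 (mod 8)
x = a₁·M₁·y₁ + a₂·M₂·y₂ = 3·8·2 + 6·5·5 = 198
Reduce mod 40: x ≡ 38
Check: 38 mod 5 = 3 ✓, 38 mod 8 = 6 ✓

x ≡ 38 (mod 40)


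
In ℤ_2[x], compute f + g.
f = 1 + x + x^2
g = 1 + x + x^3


Add coefficients mod 2:
x^0: 1 + 1 = 0 (mod 2)
x^1: 1 + 1 = 0 (mod 2)
x^2: 1 + 0 = 1 (mod 2)
x^3: 0 + 1 = 1 (mod 2)
Result: x^2 + x^3

f + g = x^2 + x^3


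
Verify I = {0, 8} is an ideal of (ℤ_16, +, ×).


Check ideal conditions for I = {0, 8} in ℤ_16:
(1) I is an additive subgroup? Yes
(2) For r ∈ ℤ_16 and a ∈ I: r·a ∈ I? Yes

Yes, I is an ideal of ℤ_16


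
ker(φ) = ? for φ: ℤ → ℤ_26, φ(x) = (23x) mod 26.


Kernel = preimage of identity
ker(φ) = {x ∈ ℤ : 23x ≡ 0 (mod 26)}. gcd(23,26) = 1, so 23x ≡ 0 (mod 26) ⟺ x ≡ 0 (mod 26/1 = 26). Hence ker(φ) = 26ℤ

ker(φ) = 26ℤ


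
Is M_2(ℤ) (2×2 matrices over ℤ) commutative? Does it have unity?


Matrix multiplication is non-commutative for n ≥ 2; the identity matrix I is the unity; singular matrices give zero divisors, so not an integral domain
Commutative: No
Integral domain: No
Has unity: Yes

M_2(ℤ) (2×2 matrices over ℤ): Commutative=No, Unity=Yes


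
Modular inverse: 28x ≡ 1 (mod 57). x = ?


Use the extended Euclidean algorithm to write 1 = 28·s + 57·t; then s mod 57 is the inverse.
Euclidean algorithm:
  28 = 0·57 + 28
  57 = 2·28 + 1
  28 = 28·1 + 0
gcd(28,57) = 1
Back-substitution gives: 28·(-2) + 57·(1) = 1
So 28⁻¹ ≡ -2 ≡ 55 (mod 57)
Check: 28 × 55 = 1540 ≡ 1 (mod 57) ✓

28⁻¹ ≡ 55 (mod 57)


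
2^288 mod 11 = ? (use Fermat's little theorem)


Fermat's little theorem: if p is prime and gcd(a,p)=1, then a^(p-1) ≡ 1 (mod p)
p = 11 is prime, gcd(2,11) = 1
Reduce exponent: 288 mod 10 = 8
So 2^288 ≡ 2^8 (mod 11)
2^8 mod 11 = 3

2^288 ≡ 3 (mod 11)


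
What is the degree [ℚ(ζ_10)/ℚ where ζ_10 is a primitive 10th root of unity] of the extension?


[ℚ(ζ_n):ℚ] = deg Φ_n(x) = φ(n). Here φ(10) = 4

[ℚ(ζ_10)/ℚ where ζ_10 is a primitive 10th root of unity] = 4


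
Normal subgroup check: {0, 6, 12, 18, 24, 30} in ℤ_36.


H = {0, 6, 12, 18, 24, 30} in ℤ_36
ℤ_36 is abelian; every subgroup of an abelian group is normal

Yes, normal subgroup


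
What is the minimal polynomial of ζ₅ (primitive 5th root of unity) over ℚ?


ζ₅ is a root of Φ₅(x) = x⁴ + x³ + x² + x + 1, irreducible over ℚ

Minimal polynomial: x⁴ + x³ + x² + x + 1


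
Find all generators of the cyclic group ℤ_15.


g generates ℤ_n iff gcd(g,n) = 1
Checking each g ∈ {1,...,14}:
gcd(1,15) = 1
gcd(2,15) = 1
gcd(3,15) = 3
gcd(4,15) = 1
gcd(5,15) = 5
gcd(6,15) = 3
gcd(7,15) = 1
gcd(8,15) = 1
gcd(9,15) = 3
gcd(10,15) = 5
gcd(11,15) = 1
gcd(12,15) = 3
gcd(13,15) = 1
gcd(14,15) = 1
Generators: {1, 2, 4, 7, 8, 11, 13, 14}
Number of generators = φ(15) = 8

Generators of ℤ_15 = {1, 2, 4, 7, 8, 11, 13, 14}


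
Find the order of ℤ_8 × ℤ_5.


|A × B| = |A| · |B|
|ℤ_8 × ℤ_5| = 8 × 5 = 40

|ℤ_8 × ℤ_5| = 40


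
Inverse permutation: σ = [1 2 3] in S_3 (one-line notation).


To find σ⁻¹, swap domain and range:
σ(1) = 1 → σ⁻¹(1) = 1
σ(2) = 2 → σ⁻¹(2) = 2
σ(3) = 3 → σ⁻¹(3) = 3

σ⁻¹ = [1 2 3]


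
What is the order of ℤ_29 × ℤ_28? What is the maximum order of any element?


|ℤ_29 × ℤ_28| = 29 × 28 = 812
Max element order = lcm(29,28) = 812
Cyclic? Yes (gcd=1)

|ℤ_29×ℤ_28| = 812, max element order = 812


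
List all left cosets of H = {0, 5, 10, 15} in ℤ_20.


H = {0, 5, 10, 15}, |H| = 4
Number of cosets = |G|/|H| = 20/4 = 5
0 + H = {0, 5, 10, 15}
1 + H = {1, 6, 11, 16}
2 + H = {2, 7, 12, 17}
3 + H = {3, 8, 13, 18}
4 + H = {4, 9, 14, 19}

Cosets: 0+H={0,5,10,15}; 1+H={1,6,11,16}; 2+H={2,7,12,17}; 3+H={3,8,13,18}; 4+H={4,9,14,19}


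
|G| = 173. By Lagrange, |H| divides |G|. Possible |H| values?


Lagrange's theorem: |H| divides |G|
|G| = 173
Divisors of 173: 1, 173

Possible subgroup orders: {1, 173}


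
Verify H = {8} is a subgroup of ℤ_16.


Subgroup test for H = {8} in (ℤ_16, +):
(1) 0 ∈ H? No
(2) Closure: for all a,b ∈ H, (a+b) mod 16 ∈ H? No  [counterexample: 8 + 8 = 0 ∉ H]
(3) Inverses: for all a ∈ H, -a mod 16 ∈ H? Yes

No, H is not a subgroup of ℤ_16


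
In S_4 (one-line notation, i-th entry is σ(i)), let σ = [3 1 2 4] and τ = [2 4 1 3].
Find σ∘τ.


σ∘τ: apply τ first, then σ
1 →τ 2 →σ 1
2 →τ 4 →σ 4
3 →τ 1 →σ 3
4 →τ 3 →σ 2

σ∘τ = [1 4 3 2]


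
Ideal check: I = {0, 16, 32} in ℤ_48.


Check ideal conditions for I = {0, 16, 32} in ℤ_48:
(1) I is an additive subgroup? Yes
(2) For r ∈ ℤ_48 and a ∈ I: r·a ∈ I? Yes

Yes, I is an ideal of ℤ_48


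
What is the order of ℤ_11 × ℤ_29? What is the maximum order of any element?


|ℤ_11 × ℤ_29| = 11 × 29 = 319
Max element order = lcm(11,29) = 319
Cyclic? Yes (gcd=1)

|ℤ_11×ℤ_29| = 319, max element order = 319


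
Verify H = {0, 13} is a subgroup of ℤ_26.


Subgroup test for H = {0, 13} in (ℤ_26, +):
(1) 0 ∈ H? Yes
(2) Closure: for all a,b ∈ H, (a+b) mod 26 ∈ H? Yes
(3) Inverses: for all a ∈ H, -a mod 26 ∈ H? Yes

Yes, H is a subgroup of ℤ_26


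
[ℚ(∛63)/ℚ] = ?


∛63 has minimal polynomial x³ - 63 (irreducible over ℚ since 63 is not a perfect cube)

[ℚ(∛63)/ℚ] = 3


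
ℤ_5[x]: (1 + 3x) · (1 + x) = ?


Expand and collect like terms; reduce coefficients mod 5:
x^0: 1·1 = 1 ≡ 1 (mod 5)
x^1: 1·1 + 3·1 = 4 ≡ 4 (mod 5)
x^2: 3·1 = 3 ≡ 3 (mod 5)
Result: 1 + 4x + 3x^2

f · g = 1 + 4x + 3x^2


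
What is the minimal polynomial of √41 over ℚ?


√41 satisfies x² - 41 = 0, irreducible over ℚ since 41 is squarefree

Minimal polynomial: x² - 41


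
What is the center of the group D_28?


Z(G) = {g ∈ G | gx = xg for all x ∈ G}
For even n, Z(D_n) = {e, r^(n/2)}: the 180° rotation r^14 commutes with every reflection and rotation

Z(D_28) = {e, r^14}


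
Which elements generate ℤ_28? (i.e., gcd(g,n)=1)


g generates ℤ_n iff gcd(g,n) = 1
Prime factors of 28: 2, 7
Generators are g ∈ {1,...,27} not divisible by any of these primes.
Generators: {1, 3, 5, 9, 11, 13, 15, 17, 19, 23, 25, 27}
Number of generators = φ(28) = 12

Generators of ℤ_28 = {1, 3, 5, 9, 11, 13, 15, 17, 19, 23, 25, 27}


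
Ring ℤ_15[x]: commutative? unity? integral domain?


ℤ_15 has zero divisors (3·5 ≡ 0), and these lift to constant zero divisors in ℤ_15[x]; so not an integral domain
Commutative: Yes
Integral domain: No
Has unity: Yes

ℤ_15[x]: Commutative=Yes, Unity=Yes


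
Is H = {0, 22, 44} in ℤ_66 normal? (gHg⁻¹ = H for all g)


H = {0, 22, 44} in ℤ_66
ℤ_66 is abelian; every subgroup of an abelian group is normal

Yes, normal subgroup


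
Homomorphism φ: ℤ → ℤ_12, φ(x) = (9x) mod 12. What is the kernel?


Kernel = preimage of identity
ker(φ) = {x ∈ ℤ : 9x ≡ 0 (mod 12)}. gcd(9,12) = 3, so 9x ≡ 0 (mod 12) ⟺ x ≡ 0 (mod 12/3 = 4). Hence ker(φ) = 4ℤ

ker(φ) = 4ℤ


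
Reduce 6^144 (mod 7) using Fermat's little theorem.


Fermat's little theorem: if p is prime and gcd(a,p)=1, then a^(p-1) ≡ 1 (mod p)
p = 7 is prime, gcd(6,7) = 1
Reduce exponent: 144 mod 6 = 0
So 6^144 ≡ 6^0 (mod 7)
6^0 = 1

6^144 ≡ 1 (mod 7)


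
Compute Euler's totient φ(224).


Factor n: 224 = 2^5 × 7
φ(n) = n · ∏(1 - 1/p) over distinct primes p | n
φ(224) = 224 · (1 - 1/2) · (1 - 1/7) = 96

φ(224) = 96


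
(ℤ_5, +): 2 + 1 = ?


Operation: addition mod 5
2 + 1 = (a + b) mod 5 with a = 2, b = 1

2 + 1 = 3


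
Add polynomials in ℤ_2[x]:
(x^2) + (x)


Add coefficients mod 2:
x^0: 0 + 0 = 0 (mod 2)
x^1: 0 + 1 = 1 (mod 2)
x^2: 1 + 0 = 1 (mod 2)
Result: x + x^2

f + g = x + x^2


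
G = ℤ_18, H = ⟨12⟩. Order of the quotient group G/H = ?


|⟨12⟩| = n / gcd(12, 18) = 18 / 6 = 3
H is normal (ℤ_18 is abelian).
|G/H| = |G| / |H| = 18 / 3 = 6

|G/H| = 6


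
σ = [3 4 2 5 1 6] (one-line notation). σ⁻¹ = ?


To find σ⁻¹, swap domain and range:
σ(1) = 3 → σ⁻¹(3) = 1
σ(2) = 4 → σ⁻¹(4) = 2
σ(3) = 2 → σ⁻¹(2) = 3
σ(4) = 5 → σ⁻¹(5) = 4
σ(5) = 1 → σ⁻¹(1) = 5
σ(6) = 6 → σ⁻¹(6) = 6

σ⁻¹ = [5 3 1 2 4 6]


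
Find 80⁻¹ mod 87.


Use the extended Euclidean algorithm to write 1 = 80·s + 87·t; then s mod 87 is the inverse.
Euclidean algorithm:
  80 = 0·87 + 80
  87 = 1·80 + 7
  80 = 11·7 + 3
  7 = 2·3 + 1
  3 = 3·1 + 0
gcd(80,87) = 1
Back-substitution gives: 80·(-25) + 87·(23) = 1
So 80⁻¹ ≡ -25 ≡ 62 (mod 87)
Check: 80 × 62 = 4960 ≡ 1 (mod 87) ✓

80⁻¹ ≡ 62 (mod 87)


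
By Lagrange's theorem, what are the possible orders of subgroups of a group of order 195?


Lagrange's theorem: |H| divides |G|
|G| = 195
Divisors of 195: 1, 3, 5, 13, 15, 39, 65, 195

Possible subgroup orders: {1, 3, 5, 13, 15, 39, 65, 195}


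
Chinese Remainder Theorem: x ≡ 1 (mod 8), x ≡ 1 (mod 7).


m₁ = 8, m₂ = 7, gcd = 1, so CRT applies. M = m₁·m₂ = 56
Let M₁ = M/m₁ = 7, M₂ = M/m₂ = 8
Find y₁ ≡ M₁⁻¹ (mod m₁): 7⁻¹ ≡ 7 (mod 8)
Find y₂ ≡ M₂⁻¹ (mod m₂): 8⁻¹ ≡ 1 (mod 7)
x = a₁·M₁·y₁ + a₂·M₂·y₂ = 1·7·7 + 1·8·1 = 57
Reduce mod 56: x ≡ 1
Check: 1 mod 8 = 1 ✓, 1 mod 7 = 1 ✓

x ≡ 1 (mod 56)


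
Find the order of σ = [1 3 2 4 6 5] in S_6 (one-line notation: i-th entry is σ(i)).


Cycle decomposition: (2 3) (5 6)
Cycle lengths: 2, 2
Order = lcm(2, 2) = 2

ord(σ) = 2


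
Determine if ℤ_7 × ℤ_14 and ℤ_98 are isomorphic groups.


Comparing ℤ_7 × ℤ_14 and ℤ_98:
gcd(7,14) = 7 ≠ 1. Max element order in ℤ_7×ℤ_14 is lcm(7,14) = 14 < 98, so it has no element of order 98

No, ℤ_7 × ℤ_14 ≇ ℤ_98


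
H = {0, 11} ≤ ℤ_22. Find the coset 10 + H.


10 + H = {10 + h (mod 22) : h ∈ H}
10+0=10, 10+11=21

10 + H = {10, 21}


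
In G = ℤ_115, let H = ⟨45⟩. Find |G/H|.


|⟨45⟩| = n / gcd(45, 115) = 115 / 5 = 23
H is normal (ℤ_115 is abelian).
|G/H| = |G| / |H| = 115 / 23 = 5

|G/H| = 5


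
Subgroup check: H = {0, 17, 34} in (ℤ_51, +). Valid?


Subgroup test for H = {0, 17, 34} in (ℤ_51, +):
(1) 0 ∈ H? Yes
(2) Closure: for all a,b ∈ H, (a+b) mod 51 ∈ H? Yes
(3) Inverses: for all a ∈ H, -a mod 51 ∈ H? Yes

Yes, H is a subgroup of ℤ_51


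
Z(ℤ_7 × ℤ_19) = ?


Z(G) = {g ∈ G | gx = xg for all x ∈ G}
Direct product of abelian groups is abelian, so Z(G) = G

Z(ℤ_7 × ℤ_19) = ℤ_7 × ℤ_19


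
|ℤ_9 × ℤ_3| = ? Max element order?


|ℤ_9 × ℤ_3| = 9 × 3 = 27
Max element order = lcm(9,3) = 9
Cyclic? No (gcd=3)

|ℤ_9×ℤ_3| = 27, max element order = 9


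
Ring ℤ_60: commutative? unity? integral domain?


ℤ_60 is a commutative ring with unity 1; 60 = 2×30 is composite, so 2·30 ≡ 0 gives zero divisors (not an integral domain)
Commutative: Yes
Integral domain: No
Has unity: Yes

ℤ_60: Commutative=Yes, Unity=Yes


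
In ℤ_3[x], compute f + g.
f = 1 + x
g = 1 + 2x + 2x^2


Add coefficients mod 3:
x^0: 1 + 1 = 2 (mod 3)
x^1: 1 + 2 = 0 (mod 3)
x^2: 0 + 2 = 2 (mod 3)
Result: 2 + 2x^2

f + g = 2 + 2x^2


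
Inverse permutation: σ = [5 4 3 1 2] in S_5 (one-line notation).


To find σ⁻¹, swap domain and range:
σ(1) = 5 → σ⁻¹(5) = 1
σ(2) = 4 → σ⁻¹(4) = 2
σ(3) = 3 → σ⁻¹(3) = 3
σ(4) = 1 → σ⁻¹(1) = 4
σ(5) = 2 → σ⁻¹(2) = 5

σ⁻¹ = [4 5 3 2 1]


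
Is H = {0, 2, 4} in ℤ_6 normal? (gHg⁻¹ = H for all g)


H = {0, 2, 4} in ℤ_6
ℤ_6 is abelian; every subgroup of an abelian group is normal

Yes, normal subgroup


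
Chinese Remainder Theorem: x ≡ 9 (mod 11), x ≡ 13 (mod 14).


m₁ = 11, m₂ = 14, gcd = 1, so CRT applies. M = m₁·m₂ = 154
Let M₁ = M/m₁ = 14, M₂ = M/m₂ = 11
Find y₁ ≡ M₁⁻¹ (mod m₁): 14⁻¹ ≡ 4 (mod 11)
Find y₂ ≡ M₂⁻¹ (mod m₂): 11⁻¹ ≡ 9 (mod 14)
x = a₁·M₁·y₁ + a₂·M₂·y₂ = 9·14·4 + 13·11·9 = 1791
Reduce mod 154: x ≡ 97
Check: 97 mod 11 = 9 ✓, 97 mod 14 = 13 ✓

x ≡ 97 (mod 154)


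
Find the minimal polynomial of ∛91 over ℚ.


∛91 satisfies x³ - 91 = 0, irreducible over ℚ (no rational root; 91 is not a perfect cube)

Minimal polynomial: x³ - 91


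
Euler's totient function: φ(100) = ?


Factor n: 100 = 2^2 × 5^2
φ(n) = n · ∏(1 - 1/p) over distinct primes p | n
φ(100) = 100 · (1 - 1/2) · (1 - 1/5) = 40

φ(100) = 40


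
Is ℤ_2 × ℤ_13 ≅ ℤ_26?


Comparing ℤ_2 × ℤ_13 and ℤ_26:
gcd(2,13) = 1, so ℤ_2 × ℤ_13 ≅ ℤ_26 (CRT)

Yes, ℤ_2 × ℤ_13 ≅ ℤ_26


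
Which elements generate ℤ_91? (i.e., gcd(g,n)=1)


g generates ℤ_n iff gcd(g,n) = 1
Prime factors of 91: 7, 13
Generators are g ∈ {1,...,90} not divisible by any of these primes.
Generators: {1, 2, 3, 4, 5, 6, 8, 9, 10, 11, 12, 15, 16, 17, 18, 19, 20, 22, 23, 24, 25, 27, 29, 30, 31, 32, 33, 34, 36, 37, 38, 40, 41, 43, 44, 45, 46, 47, 48, 50, 51, 53, 54, 55, 57, 58, 59, 60, 61, 62, 64, 66, 67, 68, 69, 71, 72, 73, 74, 75, 76, 79, 80, 81, 82, 83, 85, 86, 87, 88, 89, 90}
Number of generators = φ(91) = 72

Generators of ℤ_91 = {1, 2, 3, 4, 5, 6, 8, 9, 10, 11, 12, 15, 16, 17, 18, 19, 20, 22, 23, 24, 25, 27, 29, 30, 31, 32, 33, 34, 36, 37, 38, 40, 41, 43, 44, 45, 46, 47, 48, 50, 51, 53, 54, 55, 57, 58, 59, 60, 61, 62, 64, 66, 67, 68, 69, 71, 72, 73, 74, 75, 76, 79, 80, 81, 82, 83, 85, 86, 87, 88, 89, 90}


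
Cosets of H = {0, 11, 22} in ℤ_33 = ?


H = {0, 11, 22}, |H| = 3
Number of cosets = |G|/|H| = 33/3 = 11
0 + H = {0, 11, 22}
1 + H = {1, 12, 23}
2 + H = {2, 13, 24}
3 + H = {3, 14, 25}
4 + H = {4, 15, 26}
5 + H = {5, 16, 27}
6 + H = {6, 17, 28}
7 + H = {7, 18, 29}
8 + H = {8, 19, 30}
9 + H = {9, 20, 31}
10 + H = {10, 21, 32}

Cosets: 0+H={0,11,22}; 1+H={1,12,23}; 2+H={2,13,24}; 3+H={3,14,25}; 4+H={4,15,26}; 5+H={5,16,27}; 6+H={6,17,28}; 7+H={7,18,29}; 8+H={8,19,30}; 9+H={9,20,31}; 10+H={10,21,32}


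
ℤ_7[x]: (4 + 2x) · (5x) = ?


Expand and collect like terms; reduce coefficients mod 7:
x^0: 4·0 = 0 ≡ 0 (mod 7)
x^1: 4·5 + 2·0 = 20 ≡ 6 (mod 7)
x^2: 2·5 = 10 ≡ 3 (mod 7)
Result: 6x + 3x^2

f · g = 6x + 3x^2


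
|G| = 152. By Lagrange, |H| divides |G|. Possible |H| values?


Lagrange's theorem: |H| divides |G|
|G| = 152
Divisors of 152: 1, 2, 4, 8, 19, 38, 76, 152

Possible subgroup orders: {1, 2, 4, 8, 19, 38, 76, 152}


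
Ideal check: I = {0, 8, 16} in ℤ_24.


Check ideal conditions for I = {0, 8, 16} in ℤ_24:
(1) I is an additive subgroup? Yes
(2) For r ∈ ℤ_24 and a ∈ I: r·a ∈ I? Yes

Yes, I is an ideal of ℤ_24


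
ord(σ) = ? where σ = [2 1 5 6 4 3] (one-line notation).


Cycle decomposition: (1 2) (3 5 4 6)
Cycle lengths: 2, 4
Order = lcm(2, 4) = 4

ord(σ) = 4


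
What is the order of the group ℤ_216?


ℤ_n has n elements.

|ℤ_216| = 216


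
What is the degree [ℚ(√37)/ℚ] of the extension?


√37 has minimal polynomial x² - 37 (irreducible over ℚ since 37 is squarefree)

[ℚ(√37)/ℚ] = 2


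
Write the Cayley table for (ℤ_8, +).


Elements: {0, 1, 2, 3, 4, 5, 6, 7}
Operation: addition mod 8
Entry (a, b) = (a + b) mod 8

Cayley table:
  | 0 | 1 | 2 | 3 | 4 | 5 | 6 | 7
0 | 0 | 1 | 2 | 3 | 4 | 5 | 6 | 7
1 | 1 | 2 | 3 | 4 | 5 | 6 | 7 | 0
2 | 2 | 3 | 4 | 5 | 6 | 7 | 0 | 1
3 | 3 | 4 | 5 | 6 | 7 | 0 | 1 | 2
4 | 4 | 5 | 6 | 7 | 0 | 1 | 2 | 3
5 | 5 | 6 | 7 | 0 | 1 | 2 | 3 | 4
6 | 6 | 7 | 0 | 1 | 2 | 3 | 4 | 5
7 | 7 | 0 | 1 | 2 | 3 | 4 | 5 | 6


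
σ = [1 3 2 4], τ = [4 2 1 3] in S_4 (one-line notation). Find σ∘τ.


σ∘τ: apply τ first, then σ
1 →τ 4 →σ 4
2 →τ 2 →σ 3
3 →τ 1 →σ 1
4 →τ 3 →σ 2

σ∘τ = [4 3 1 2]


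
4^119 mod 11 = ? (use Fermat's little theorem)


Fermat's little theorem: if p is prime and gcd(a,p)=1, then a^(p-1) ≡ 1 (mod p)
p = 11 is prime, gcd(4,11) = 1
Reduce exponent: 119 mod 10 = 9
So 4^119 ≡ 4^9 (mod 11)
4^9 mod 11 = 3

4^119 ≡ 3 (mod 11)


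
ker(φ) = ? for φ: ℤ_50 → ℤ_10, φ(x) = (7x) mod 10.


Kernel = preimage of identity
ker(φ) = {x ∈ ℤ_50 : 7x ≡ 0 (mod 10)}. Since 10 | 50, φ is well-defined. The kernel is the cyclic subgroup ⟨10⟩ of ℤ_50 (order 5), i.e. {0, 10, 20, 30, 40}

ker(φ) = {0, 10, 20, 30, 40}


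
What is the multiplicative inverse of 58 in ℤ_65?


Use the extended Euclidean algorithm to write 1 = 58·s + 65·t; then s mod 65 is the inverse.
Euclidean algorithm:
  58 = 0·65 + 58
  65 = 1·58 + 7
  58 = 8·7 + 2
  7 = 3·2 + 1
  2 = 2·1 + 0
gcd(58,65) = 1
Back-substitution gives: 58·(-28) + 65·(25) = 1
So 58⁻¹ ≡ -28 ≡ 37 (mod 65)
Check: 58 × 37 = 2146 ≡ 1 (mod 65) ✓

58⁻¹ ≡ 37 (mod 65)


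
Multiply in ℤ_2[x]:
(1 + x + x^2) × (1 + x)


Expand and collect like terms; reduce coefficients mod 2:
x^0: 1·1 = 1 ≡ 1 (mod 2)
x^1: 1·1 + 1·1 = 2 ≡ 0 (mod 2)
x^2: 1·1 + 1·1 = 2 ≡ 0 (mod 2)
x^3: 1·1 = 1 ≡ 1 (mod 2)
Result: 1 + x^3

f · g = 1 + x^3


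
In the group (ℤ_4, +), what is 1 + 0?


Operation: addition mod 4
1 + 0 = (a + b) mod 4 with a = 1, b = 0

1 + 0 = 1


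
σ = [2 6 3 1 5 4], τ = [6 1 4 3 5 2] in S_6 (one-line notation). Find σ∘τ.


σ∘τ: apply τ first, then σ
1 →τ 6 →σ 4
2 →τ 1 →σ 2
3 →τ 4 →σ 1
4 →τ 3 →σ 3
5 →τ 5 →σ 5
6 →τ 2 →σ 6

σ∘τ = [4 2 1 3 5 6]


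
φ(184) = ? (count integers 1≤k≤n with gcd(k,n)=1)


Factor n: 184 = 2^3 × 23
φ(n) = n · ∏(1 - 1/p) over distinct primes p | n
φ(184) = 184 · (1 - 1/2) · (1 - 1/23) = 88

φ(184) = 88


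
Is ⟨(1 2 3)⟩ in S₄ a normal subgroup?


H = ⟨(1 2 3)⟩ in S₄
(1 4)(1 2 3)(1 4)⁻¹ = (4 2 3) ∉ ⟨(1 2 3)⟩

No, not a normal subgroup


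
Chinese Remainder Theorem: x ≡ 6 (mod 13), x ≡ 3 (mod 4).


m₁ = 13, m₂ = 4, gcd = 1, so CRT applies. M = m₁·m₂ = 52
Let M₁ = M/m₁ = 4, M₂ = M/m₂ = 13
Find y₁ ≡ M₁⁻¹ (mod m₁): 4⁻¹ ≡ 10 (mod 13)
Find y₂ ≡ M₂⁻¹ (mod m₂): 13⁻¹ ≡ 1 (mod 4)
x = a₁·M₁·y₁ + a₂·M₂·y₂ = 6·4·10 + 3·13·1 = 279
Reduce mod 52: x ≡ 19
Check: 19 mod 13 = 6 ✓, 19 mod 4 = 3 ✓

x ≡ 19 (mod 52)


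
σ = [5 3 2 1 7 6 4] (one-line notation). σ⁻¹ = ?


To find σ⁻¹, swap domain and range:
σ(1) = 5 → σ⁻¹(5) = 1
σ(2) = 3 → σ⁻¹(3) = 2
σ(3) = 2 → σ⁻¹(2) = 3
σ(4) = 1 → σ⁻¹(1) = 4
σ(5) = 7 → σ⁻¹(7) = 5
σ(6) = 6 → σ⁻¹(6) = 6
σ(7) = 4 → σ⁻¹(4) = 7

σ⁻¹ = [4 3 2 7 1 6 5]


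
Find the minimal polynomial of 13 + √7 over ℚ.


Let α = 13 + √7. Then α - 13 = √7, so (α - 13)² = 7, giving α² - 26α + 162 = 0. Degree 2 and α ∉ ℚ, so this is the minimal polynomial.

Minimal polynomial: x² - 26x + 162


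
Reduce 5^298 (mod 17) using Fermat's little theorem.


Fermat's little theorem: if p is prime and gcd(a,p)=1, then a^(p-1) ≡ 1 (mod p)
p = 17 is prime, gcd(5,17) = 1
Reduce exponent: 298 mod 16 = 10
So 5^298 ≡ 5^10 (mod 17)
5^10 mod 17 = 9

5^298 ≡ 9 (mod 17)


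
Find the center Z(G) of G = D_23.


Z(G) = {g ∈ G | gx = xg for all x ∈ G}
For odd n, Z(D_n) = {e}: no nontrivial rotation commutes with all reflections

Z(D_23) = {e}


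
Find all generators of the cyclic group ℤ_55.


g generates ℤ_n iff gcd(g,n) = 1
Prime factors of 55: 5, 11
Generators are g ∈ {1,...,54} not divisible by any of these primes.
Generators: {1, 2, 3, 4, 6, 7, 8, 9, 12, 13, 14, 16, 17, 18, 19, 21, 23, 24, 26, 27, 28, 29, 31, 32, 34, 36, 37, 38, 39, 41, 42, 43, 46, 47, 48, 49, 51, 52, 53, 54}
Number of generators = φ(55) = 40

Generators of ℤ_55 = {1, 2, 3, 4, 6, 7, 8, 9, 12, 13, 14, 16, 17, 18, 19, 21, 23, 24, 26, 27, 28, 29, 31, 32, 34, 36, 37, 38, 39, 41, 42, 43, 46, 47, 48, 49, 51, 52, 53, 54}


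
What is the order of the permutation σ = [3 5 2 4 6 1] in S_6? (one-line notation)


Cycle decomposition: (1 3 2 5 6)
Cycle lengths: 5
Order = lcm(5) = 5

ord(σ) = 5


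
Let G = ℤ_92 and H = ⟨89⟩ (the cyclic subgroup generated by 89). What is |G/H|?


|⟨89⟩| = n / gcd(89, 92) = 92 / 1 = 92
H is normal (ℤ_92 is abelian).
|G/H| = |G| / |H| = 92 / 92 = 1

|G/H| = 1


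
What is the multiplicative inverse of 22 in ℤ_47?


Use the extended Euclidean algorithm to write 1 = 22·s + 47·t; then s mod 47 is the inverse.
Euclidean algorithm:
  22 = 0·47 + 22
  47 = 2·22 + 3
  22 = 7·3 + 1
  3 = 3·1 + 0
gcd(22,47) = 1
Back-substitution gives: 22·(15) + 47·(-7) = 1
So 22⁻¹ ≡ 15 ≡ 15 (mod 47)
Check: 22 × 15 = 330 ≡ 1 (mod 47) ✓

22⁻¹ ≡ 15 (mod 47)


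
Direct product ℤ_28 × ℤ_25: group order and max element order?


|ℤ_28 × ℤ_25| = 28 × 25 = 700
Max element order = lcm(28,25) = 700
Cyclic? Yes (gcd=1)

|ℤ_28×ℤ_25| = 700, max element order = 700


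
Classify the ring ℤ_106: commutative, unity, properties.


ℤ_106 is a commutative ring with unity 1; 106 = 2×53 is composite, so 2·53 ≡ 0 gives zero divisors (not an integral domain)
Commutative: Yes
Integral domain: No
Has unity: Yes

ℤ_106: Commutative=Yes, Unity=Yes


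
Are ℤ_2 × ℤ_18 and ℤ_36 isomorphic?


Comparing ℤ_2 × ℤ_18 and ℤ_36:
gcd(2,18) = 2 ≠ 1. Max element order in ℤ_2×ℤ_18 is lcm(2,18) = 18 < 36, so it has no element of order 36

No, ℤ_2 × ℤ_18 ≇ ℤ_36


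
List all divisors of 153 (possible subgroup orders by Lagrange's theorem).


Lagrange's theorem: |H| divides |G|
|G| = 153
Divisors of 153: 1, 3, 9, 17, 51, 153

Possible subgroup orders: {1, 3, 9, 17, 51, 153}


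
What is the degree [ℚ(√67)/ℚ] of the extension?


√67 has minimal polynomial x² - 67 (irreducible over ℚ since 67 is squarefree)

[ℚ(√67)/ℚ] = 2
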